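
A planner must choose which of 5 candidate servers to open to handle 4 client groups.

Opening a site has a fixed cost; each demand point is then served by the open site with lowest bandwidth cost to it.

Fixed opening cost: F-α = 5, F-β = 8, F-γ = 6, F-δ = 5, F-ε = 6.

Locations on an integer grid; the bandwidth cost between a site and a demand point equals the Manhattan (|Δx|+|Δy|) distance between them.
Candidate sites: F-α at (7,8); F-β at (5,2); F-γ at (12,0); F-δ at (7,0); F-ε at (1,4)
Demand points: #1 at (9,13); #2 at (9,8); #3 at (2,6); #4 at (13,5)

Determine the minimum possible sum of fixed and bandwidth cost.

Open {F-α}: assign each demand point to its cheapest open site.
  #1→F-α 7, #2→F-α 2, #3→F-α 7, #4→F-α 9
  bandwidth cost 25, fixed 5 → total 30.
Compare {F-α, F-ε}: bandwidth cost 21 + fixed 11 = 32.
Compare {F-α, F-γ}: bandwidth cost 22 + fixed 11 = 33.
Compare {F-α, F-δ}: bandwidth cost 25 + fixed 10 = 35.
All other subsets cost ≥ 32. Minimum total cost: 30.

30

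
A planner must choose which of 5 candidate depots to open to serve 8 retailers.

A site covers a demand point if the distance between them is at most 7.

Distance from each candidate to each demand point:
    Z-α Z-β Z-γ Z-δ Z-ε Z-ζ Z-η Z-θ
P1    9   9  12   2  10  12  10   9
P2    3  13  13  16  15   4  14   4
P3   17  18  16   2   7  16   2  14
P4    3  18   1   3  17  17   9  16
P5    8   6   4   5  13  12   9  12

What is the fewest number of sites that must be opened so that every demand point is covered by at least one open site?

Coverage sets (demand points within 7 of each site):
  P1: {Z-δ}
  P2: {Z-α, Z-ζ, Z-θ}
  P3: {Z-δ, Z-ε, Z-η}
  P4: {Z-α, Z-γ, Z-δ}
  P5: {Z-β, Z-γ, Z-δ}
No 2 sites suffice: every size-2 union leaves at least one demand point uncovered.
But {P2, P3, P5} covers everything, so the minimum is 3.

3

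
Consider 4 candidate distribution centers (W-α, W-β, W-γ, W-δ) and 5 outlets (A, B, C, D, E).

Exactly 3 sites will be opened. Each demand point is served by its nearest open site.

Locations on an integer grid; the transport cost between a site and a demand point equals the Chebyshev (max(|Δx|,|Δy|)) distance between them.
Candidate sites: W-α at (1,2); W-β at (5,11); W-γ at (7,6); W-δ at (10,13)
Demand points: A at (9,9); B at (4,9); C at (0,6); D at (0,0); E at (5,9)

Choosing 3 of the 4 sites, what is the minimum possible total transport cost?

Open {W-α, W-β, W-γ}.
  A→W-γ 3, B→W-β 2, C→W-α 4, D→W-α 2, E→W-β 2  ⇒ total 13.
Compare {W-α, W-β, W-δ}: total 14.
Compare {W-α, W-γ, W-δ}: total 15.
No size-3 selection does better; minimum is 13.

13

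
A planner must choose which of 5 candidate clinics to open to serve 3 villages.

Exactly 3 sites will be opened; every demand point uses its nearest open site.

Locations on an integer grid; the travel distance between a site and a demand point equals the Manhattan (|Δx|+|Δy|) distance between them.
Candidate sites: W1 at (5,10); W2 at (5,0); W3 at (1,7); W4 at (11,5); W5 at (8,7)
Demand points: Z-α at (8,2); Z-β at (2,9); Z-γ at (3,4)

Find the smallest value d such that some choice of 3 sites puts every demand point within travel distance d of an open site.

5

Open {W1, W2, W3}.
  Farthest demand point is Z-α at travel distance 5 (to W2); all others are ≤ 5.
With {W1, W3, W5} the worst case is 5.
With {W2, W3, W4} the worst case is 5.
No size-3 selection achieves below 5.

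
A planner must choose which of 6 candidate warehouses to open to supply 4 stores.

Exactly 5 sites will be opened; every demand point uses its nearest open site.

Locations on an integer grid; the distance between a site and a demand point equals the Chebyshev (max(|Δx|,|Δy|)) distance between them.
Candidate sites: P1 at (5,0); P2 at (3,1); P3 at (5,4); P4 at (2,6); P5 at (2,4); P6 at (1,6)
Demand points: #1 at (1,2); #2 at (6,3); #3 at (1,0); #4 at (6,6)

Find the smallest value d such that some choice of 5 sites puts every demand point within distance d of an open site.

2

Open {P1, P2, P3, P4, P5}.
  Farthest demand point is #1 at distance 2 (to P2); all others are ≤ 2.
With {P1, P2, P3, P4, P6} the worst case is 2.
With {P1, P2, P3, P5, P6} the worst case is 2.
No size-5 selection achieves below 2.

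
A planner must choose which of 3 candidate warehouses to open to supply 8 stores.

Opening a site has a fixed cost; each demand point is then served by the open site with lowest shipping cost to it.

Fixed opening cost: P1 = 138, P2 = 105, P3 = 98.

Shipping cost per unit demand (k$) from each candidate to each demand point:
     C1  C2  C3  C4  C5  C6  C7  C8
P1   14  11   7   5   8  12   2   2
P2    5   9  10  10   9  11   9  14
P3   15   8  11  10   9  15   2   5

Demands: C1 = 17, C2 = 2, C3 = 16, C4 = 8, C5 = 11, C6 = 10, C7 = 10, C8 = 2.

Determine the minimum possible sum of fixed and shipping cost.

720

Open {P1, P2}: assign each demand point to its cheapest open site.
  C1→P2 17×5=85, C2→P2 2×9=18, C3→P1 16×7=112, C4→P1 8×5=40, C5→P1 11×8=88, C6→P2 10×11=110, C7→P1 10×2=20, C8→P1 2×2=4
  shipping cost 477, fixed 243 → total 720.
Compare {P2}: shipping cost 670 + fixed 105 = 775.
Compare {P1}: shipping cost 644 + fixed 138 = 782.
Compare {P2, P3}: shipping cost 580 + fixed 203 = 783.
All other subsets cost ≥ 775. Minimum total cost: 720.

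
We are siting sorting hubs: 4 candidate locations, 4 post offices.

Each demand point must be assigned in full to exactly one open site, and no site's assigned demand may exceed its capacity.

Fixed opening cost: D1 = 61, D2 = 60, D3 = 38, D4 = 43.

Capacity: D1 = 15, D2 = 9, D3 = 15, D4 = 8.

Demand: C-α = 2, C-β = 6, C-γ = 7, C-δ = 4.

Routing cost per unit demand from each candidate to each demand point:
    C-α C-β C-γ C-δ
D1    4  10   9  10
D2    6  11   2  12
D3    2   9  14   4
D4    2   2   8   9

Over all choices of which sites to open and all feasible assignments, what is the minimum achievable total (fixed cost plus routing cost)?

Open {D2, D3}; cheapest assignment that respects the capacities:
  D2 (cap 9, load 7): C-γ — cost 7×2 = 14
  D3 (cap 15, load 12): C-α, C-β, C-δ — cost 2×2 + 6×9 + 4×4 = 74
  Shipping 88, fixed 98 → total 186.
  Any other capacity-feasible assignment to {D2, D3} ships for at least 88.
Compare {D2, D3, D4}: its best feasible assignment gives total 187.
Compare {D3, D4}: its best feasible assignment gives total 211.
Every other set of open sites that can feasibly serve all demand totals ≥ 187 even under its best assignment. Minimum: 186.

186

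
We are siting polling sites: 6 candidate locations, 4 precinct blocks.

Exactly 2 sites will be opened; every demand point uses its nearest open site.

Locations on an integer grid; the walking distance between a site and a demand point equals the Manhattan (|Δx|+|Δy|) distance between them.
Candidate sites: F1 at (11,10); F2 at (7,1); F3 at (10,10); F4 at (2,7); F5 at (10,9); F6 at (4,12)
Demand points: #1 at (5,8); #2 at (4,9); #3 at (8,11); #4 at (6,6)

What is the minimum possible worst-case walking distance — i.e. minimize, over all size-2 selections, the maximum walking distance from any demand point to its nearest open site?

5

Open {F1, F4}.
  Farthest demand point is #4 at walking distance 5 (to F4); all others are ≤ 5.
With {F3, F4} the worst case is 5.
With {F4, F5} the worst case is 5.
No size-2 selection achieves below 5.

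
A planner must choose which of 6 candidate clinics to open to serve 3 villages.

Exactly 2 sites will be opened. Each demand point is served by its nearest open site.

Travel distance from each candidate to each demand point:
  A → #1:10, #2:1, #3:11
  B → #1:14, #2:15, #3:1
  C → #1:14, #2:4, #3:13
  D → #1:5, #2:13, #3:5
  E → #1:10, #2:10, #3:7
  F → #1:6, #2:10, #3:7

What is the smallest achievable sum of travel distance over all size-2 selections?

Open {A, D}.
  #1→D 5, #2→A 1, #3→D 5  ⇒ total 11.
Compare {A, B}: total 12.
Compare {A, F}: total 14.
No size-2 selection does better; minimum is 11.

11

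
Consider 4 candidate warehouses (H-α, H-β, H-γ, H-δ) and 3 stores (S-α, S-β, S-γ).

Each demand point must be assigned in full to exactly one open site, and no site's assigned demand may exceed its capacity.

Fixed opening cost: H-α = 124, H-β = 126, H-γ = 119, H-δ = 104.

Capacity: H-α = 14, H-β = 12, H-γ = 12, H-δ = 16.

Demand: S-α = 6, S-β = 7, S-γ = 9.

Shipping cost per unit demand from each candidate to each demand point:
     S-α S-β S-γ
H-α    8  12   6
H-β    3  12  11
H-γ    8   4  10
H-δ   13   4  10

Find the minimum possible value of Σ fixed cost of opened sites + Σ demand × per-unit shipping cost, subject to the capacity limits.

366

Open {H-β, H-δ}; cheapest assignment that respects the capacities:
  H-β (cap 12, load 6): S-α — cost 6×3 = 18
  H-δ (cap 16, load 16): S-β, S-γ — cost 7×4 + 9×10 = 118
  Shipping 136, fixed 230 → total 366.
  Any other capacity-feasible assignment to {H-β, H-δ} ships for at least 136.
Compare {H-α, H-δ}: its best feasible assignment gives total 388.
Compare {H-γ, H-δ}: its best feasible assignment gives total 389.
Every other set of open sites that can feasibly serve all demand totals ≥ 388 even under its best assignment. Minimum: 366.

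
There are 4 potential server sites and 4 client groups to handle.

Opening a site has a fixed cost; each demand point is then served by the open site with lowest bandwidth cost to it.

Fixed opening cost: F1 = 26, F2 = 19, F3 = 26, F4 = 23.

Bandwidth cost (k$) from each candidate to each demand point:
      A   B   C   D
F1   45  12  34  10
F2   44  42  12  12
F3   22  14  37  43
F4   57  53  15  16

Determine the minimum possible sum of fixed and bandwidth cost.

Open {F2, F3}: assign each demand point to its cheapest open site.
  A→F3 22, B→F3 14, C→F2 12, D→F2 12
  bandwidth cost 60, fixed 45 → total 105.
Compare {F3, F4}: bandwidth cost 67 + fixed 49 = 116.
Compare {F1, F2}: bandwidth cost 78 + fixed 45 = 123.
Compare {F1}: bandwidth cost 101 + fixed 26 = 127.
All other subsets cost ≥ 116. Minimum total cost: 105.

105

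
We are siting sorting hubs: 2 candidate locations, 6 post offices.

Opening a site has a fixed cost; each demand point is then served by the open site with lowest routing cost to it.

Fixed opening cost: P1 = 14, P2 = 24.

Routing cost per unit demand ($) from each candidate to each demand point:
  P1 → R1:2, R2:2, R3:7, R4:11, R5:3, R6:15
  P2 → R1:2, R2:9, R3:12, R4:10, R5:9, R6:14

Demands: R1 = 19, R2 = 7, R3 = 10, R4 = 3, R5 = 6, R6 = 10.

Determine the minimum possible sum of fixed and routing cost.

Open {P1}: assign each demand point to its cheapest open site.
  R1→P1 19×2=38, R2→P1 7×2=14, R3→P1 10×7=70, R4→P1 3×11=33, R5→P1 6×3=18, R6→P1 10×15=150
  routing cost 323, fixed 14 → total 337.
Compare {P1, P2}: routing cost 310 + fixed 38 = 348.
Compare {P2}: routing cost 445 + fixed 24 = 469.

337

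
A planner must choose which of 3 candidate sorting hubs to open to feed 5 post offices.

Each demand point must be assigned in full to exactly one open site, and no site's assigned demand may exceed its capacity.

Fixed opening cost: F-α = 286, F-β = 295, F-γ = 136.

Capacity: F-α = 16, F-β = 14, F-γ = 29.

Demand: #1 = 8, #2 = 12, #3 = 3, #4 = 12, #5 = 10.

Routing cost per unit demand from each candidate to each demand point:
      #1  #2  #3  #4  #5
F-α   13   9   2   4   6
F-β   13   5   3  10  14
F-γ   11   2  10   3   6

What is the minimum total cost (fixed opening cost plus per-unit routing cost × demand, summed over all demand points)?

Open {F-α, F-β, F-γ}; cheapest assignment that respects the capacities:
  F-α (cap 16, load 13): #3, #5 — cost 3×2 + 10×6 = 66
  F-β (cap 14, load 8): #1 — cost 8×13 = 104
  F-γ (cap 29, load 24): #2, #4 — cost 12×2 + 12×3 = 60
  Shipping 230, fixed 717 → total 947.
  Any other capacity-feasible assignment to {F-α, F-β, F-γ} ships for at least 230.
Total demand is 45; every other set of sites either has combined capacity below 45 or cannot fit the demands without splitting one across sites, so {F-α, F-β, F-γ} is the only feasible choice of open sites. Minimum: 947.

947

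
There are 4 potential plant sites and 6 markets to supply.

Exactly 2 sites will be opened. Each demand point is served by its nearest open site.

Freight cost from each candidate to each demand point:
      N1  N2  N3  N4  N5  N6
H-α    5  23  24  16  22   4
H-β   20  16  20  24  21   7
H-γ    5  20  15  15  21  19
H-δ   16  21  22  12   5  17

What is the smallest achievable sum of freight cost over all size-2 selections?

69

Open {H-α, H-δ}.
  N1→H-α 5, N2→H-δ 21, N3→H-δ 22, N4→H-δ 12, N5→H-δ 5, N6→H-α 4  ⇒ total 69.
Compare {H-γ, H-δ}: total 74.
Compare {H-β, H-δ}: total 76.
No size-2 selection does better; minimum is 69.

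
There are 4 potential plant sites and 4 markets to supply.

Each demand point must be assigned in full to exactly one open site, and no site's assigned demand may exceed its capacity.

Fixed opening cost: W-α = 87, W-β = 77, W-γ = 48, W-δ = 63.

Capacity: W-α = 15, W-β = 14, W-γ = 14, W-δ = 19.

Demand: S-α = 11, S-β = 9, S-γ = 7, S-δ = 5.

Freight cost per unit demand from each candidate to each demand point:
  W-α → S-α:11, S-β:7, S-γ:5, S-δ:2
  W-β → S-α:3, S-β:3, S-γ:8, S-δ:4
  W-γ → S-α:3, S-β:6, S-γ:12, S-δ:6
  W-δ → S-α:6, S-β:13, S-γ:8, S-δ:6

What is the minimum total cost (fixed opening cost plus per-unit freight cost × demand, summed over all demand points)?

Open {W-β, W-δ}; cheapest assignment that respects the capacities:
  W-β (cap 14, load 14): S-β, S-δ — cost 9×3 + 5×4 = 47
  W-δ (cap 19, load 18): S-α, S-γ — cost 11×6 + 7×8 = 122
  Shipping 169, fixed 140 → total 309.
  Any other capacity-feasible assignment to {W-β, W-δ} ships for at least 169.
Compare {W-γ, W-δ}: its best feasible assignment gives total 317.
Compare {W-α, W-β, W-γ}: its best feasible assignment gives total 317.
Every other set of open sites that can feasibly serve all demand totals ≥ 317 even under its best assignment. Minimum: 309.

309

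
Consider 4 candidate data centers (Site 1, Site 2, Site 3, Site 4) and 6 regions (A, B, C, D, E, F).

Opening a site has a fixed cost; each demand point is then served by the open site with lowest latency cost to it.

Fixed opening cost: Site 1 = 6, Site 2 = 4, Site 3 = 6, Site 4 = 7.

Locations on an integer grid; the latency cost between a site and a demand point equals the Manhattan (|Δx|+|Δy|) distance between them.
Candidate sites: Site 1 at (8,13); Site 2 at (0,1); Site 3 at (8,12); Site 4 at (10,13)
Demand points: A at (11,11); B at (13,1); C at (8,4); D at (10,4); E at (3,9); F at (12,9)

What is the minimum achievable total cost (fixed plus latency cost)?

Open {Site 3}: assign each demand point to its cheapest open site.
  A→Site 3 4, B→Site 3 16, C→Site 3 8, D→Site 3 10, E→Site 3 8, F→Site 3 7
  latency cost 53, fixed 6 → total 59.
Compare {Site 2, Site 3}: latency cost 50 + fixed 10 = 60.
Compare {Site 4}: latency cost 55 + fixed 7 = 62.
Compare {Site 3, Site 4}: latency cost 49 + fixed 13 = 62.
All other subsets cost ≥ 60. Minimum total cost: 59.

59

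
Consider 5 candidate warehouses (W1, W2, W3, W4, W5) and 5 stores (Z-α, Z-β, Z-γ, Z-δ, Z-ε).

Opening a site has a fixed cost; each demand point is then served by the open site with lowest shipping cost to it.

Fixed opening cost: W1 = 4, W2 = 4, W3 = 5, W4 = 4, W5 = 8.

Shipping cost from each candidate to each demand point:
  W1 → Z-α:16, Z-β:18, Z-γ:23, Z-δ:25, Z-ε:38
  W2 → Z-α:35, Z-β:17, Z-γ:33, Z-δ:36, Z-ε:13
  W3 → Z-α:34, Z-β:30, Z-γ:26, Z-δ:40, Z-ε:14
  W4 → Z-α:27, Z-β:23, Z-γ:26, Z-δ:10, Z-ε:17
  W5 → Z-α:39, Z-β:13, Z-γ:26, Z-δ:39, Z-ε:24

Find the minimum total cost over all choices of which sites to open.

91

Open {W1, W2, W4}: assign each demand point to its cheapest open site.
  Z-α→W1 16, Z-β→W2 17, Z-γ→W1 23, Z-δ→W4 10, Z-ε→W2 13
  shipping cost 79, fixed 12 → total 91.
Compare {W1, W4}: shipping cost 84 + fixed 8 = 92.
Compare {W1, W3, W4}: shipping cost 81 + fixed 13 = 94.
Compare {W1, W4, W5}: shipping cost 79 + fixed 16 = 95.
All other subsets cost ≥ 92. Minimum total cost: 91.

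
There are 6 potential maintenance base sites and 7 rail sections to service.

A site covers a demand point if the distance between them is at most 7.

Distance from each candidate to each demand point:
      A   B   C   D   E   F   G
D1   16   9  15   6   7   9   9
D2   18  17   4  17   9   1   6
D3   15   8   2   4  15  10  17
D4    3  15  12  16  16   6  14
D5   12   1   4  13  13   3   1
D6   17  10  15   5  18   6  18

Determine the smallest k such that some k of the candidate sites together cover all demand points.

Coverage sets (demand points within 7 of each site):
  D1: {D, E}
  D2: {C, F, G}
  D3: {C, D}
  D4: {A, F}
  D5: {B, C, F, G}
  D6: {D, F}
No 2 sites suffice: every size-2 union leaves at least one demand point uncovered.
But {D1, D4, D5} covers everything, so the minimum is 3.

3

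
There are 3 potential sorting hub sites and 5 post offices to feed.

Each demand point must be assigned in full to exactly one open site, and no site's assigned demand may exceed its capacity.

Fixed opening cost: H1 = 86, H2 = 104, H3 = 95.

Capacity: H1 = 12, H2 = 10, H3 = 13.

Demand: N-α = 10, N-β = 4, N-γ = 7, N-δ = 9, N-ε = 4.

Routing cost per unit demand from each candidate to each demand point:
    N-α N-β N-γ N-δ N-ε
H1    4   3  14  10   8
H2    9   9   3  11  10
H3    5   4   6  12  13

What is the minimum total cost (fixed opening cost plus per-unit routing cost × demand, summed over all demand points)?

629

Open {H1, H2, H3}; cheapest assignment that respects the capacities:
  H1 (cap 12, load 11): N-γ, N-ε — cost 7×14 + 4×8 = 130
  H2 (cap 10, load 10): N-α — cost 10×9 = 90
  H3 (cap 13, load 13): N-β, N-δ — cost 4×4 + 9×12 = 124
  Shipping 344, fixed 285 → total 629.
  Any other capacity-feasible assignment to {H1, H2, H3} ships for at least 344.
Total demand is 34 and no other set of sites has combined capacity ≥ 34, so {H1, H2, H3} is the only feasible choice of open sites. Minimum: 629.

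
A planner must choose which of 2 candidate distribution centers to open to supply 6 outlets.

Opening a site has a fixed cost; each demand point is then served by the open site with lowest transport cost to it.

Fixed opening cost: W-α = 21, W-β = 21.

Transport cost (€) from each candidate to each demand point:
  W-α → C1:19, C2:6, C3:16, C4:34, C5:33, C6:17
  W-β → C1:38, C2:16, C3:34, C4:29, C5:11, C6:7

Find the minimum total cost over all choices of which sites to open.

Open {W-α, W-β}: assign each demand point to its cheapest open site.
  C1→W-α 19, C2→W-α 6, C3→W-α 16, C4→W-β 29, C5→W-β 11, C6→W-β 7
  transport cost 88, fixed 42 → total 130.
Compare {W-α}: transport cost 125 + fixed 21 = 146.
Compare {W-β}: transport cost 135 + fixed 21 = 156.

130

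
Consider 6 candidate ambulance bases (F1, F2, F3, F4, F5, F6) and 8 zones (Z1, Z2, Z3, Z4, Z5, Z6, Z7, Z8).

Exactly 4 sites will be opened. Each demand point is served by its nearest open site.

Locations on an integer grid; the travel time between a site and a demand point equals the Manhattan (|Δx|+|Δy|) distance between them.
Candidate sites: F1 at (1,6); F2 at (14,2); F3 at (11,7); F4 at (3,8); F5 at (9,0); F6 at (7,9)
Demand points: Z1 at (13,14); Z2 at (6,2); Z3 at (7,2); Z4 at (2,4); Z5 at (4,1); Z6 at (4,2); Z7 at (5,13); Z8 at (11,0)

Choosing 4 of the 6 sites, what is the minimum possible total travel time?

42

Open {F1, F3, F5, F6}.
  Z1→F3 9, Z2→F5 5, Z3→F5 4, Z4→F1 3, Z5→F5 6, Z6→F1 7, Z7→F6 6, Z8→F5 2  ⇒ total 42.
Compare {F1, F3, F4, F5}: total 43.
Compare {F1, F2, F5, F6}: total 44.
No size-4 selection does better; minimum is 42.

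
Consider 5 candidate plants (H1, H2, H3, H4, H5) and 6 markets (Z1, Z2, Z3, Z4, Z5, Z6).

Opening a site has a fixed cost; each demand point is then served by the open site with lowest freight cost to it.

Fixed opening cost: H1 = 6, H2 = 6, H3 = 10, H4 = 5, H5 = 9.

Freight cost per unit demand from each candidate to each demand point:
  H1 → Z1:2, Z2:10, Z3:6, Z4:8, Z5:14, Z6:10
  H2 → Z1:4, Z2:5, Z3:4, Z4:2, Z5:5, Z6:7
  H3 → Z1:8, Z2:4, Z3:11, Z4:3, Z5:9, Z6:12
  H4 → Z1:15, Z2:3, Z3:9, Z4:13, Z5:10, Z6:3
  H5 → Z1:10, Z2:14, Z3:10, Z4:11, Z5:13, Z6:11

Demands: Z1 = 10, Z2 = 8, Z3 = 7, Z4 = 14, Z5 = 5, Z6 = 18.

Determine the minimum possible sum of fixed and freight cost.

196

Open {H1, H2, H4}: assign each demand point to its cheapest open site.
  Z1→H1 10×2=20, Z2→H4 8×3=24, Z3→H2 7×4=28, Z4→H2 14×2=28, Z5→H2 5×5=25, Z6→H4 18×3=54
  freight cost 179, fixed 17 → total 196.
Compare {H1, H2, H4, H5}: freight cost 179 + fixed 26 = 205.
Compare {H1, H2, H3, H4}: freight cost 179 + fixed 27 = 206.
Compare {H2, H4}: freight cost 199 + fixed 11 = 210.
All other subsets cost ≥ 205. Minimum total cost: 196.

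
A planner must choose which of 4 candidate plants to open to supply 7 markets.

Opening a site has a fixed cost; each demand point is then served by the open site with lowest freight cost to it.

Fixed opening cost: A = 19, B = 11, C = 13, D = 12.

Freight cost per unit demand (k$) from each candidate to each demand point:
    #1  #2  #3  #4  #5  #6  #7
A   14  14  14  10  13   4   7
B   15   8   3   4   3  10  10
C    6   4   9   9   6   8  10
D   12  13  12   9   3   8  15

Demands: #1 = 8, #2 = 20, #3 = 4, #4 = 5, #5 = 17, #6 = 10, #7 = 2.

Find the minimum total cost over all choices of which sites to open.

Open {A, B, C}: assign each demand point to its cheapest open site.
  #1→C 8×6=48, #2→C 20×4=80, #3→B 4×3=12, #4→B 5×4=20, #5→B 17×3=51, #6→A 10×4=40, #7→A 2×7=14
  freight cost 265, fixed 43 → total 308.
Compare {A, B, C, D}: freight cost 265 + fixed 55 = 320.
Compare {B, C}: freight cost 311 + fixed 24 = 335.
Compare {B, C, D}: freight cost 311 + fixed 36 = 347.
All other subsets cost ≥ 320. Minimum total cost: 308.

308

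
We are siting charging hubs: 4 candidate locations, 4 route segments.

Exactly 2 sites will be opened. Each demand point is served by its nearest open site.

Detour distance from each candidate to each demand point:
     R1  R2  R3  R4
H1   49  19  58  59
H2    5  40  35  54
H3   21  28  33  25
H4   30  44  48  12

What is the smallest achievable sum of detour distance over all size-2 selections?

Open {H2, H3}.
  R1→H2 5, R2→H3 28, R3→H3 33, R4→H3 25  ⇒ total 91.
Compare {H2, H4}: total 92.
Compare {H3, H4}: total 94.
No size-2 selection does better; minimum is 91.

91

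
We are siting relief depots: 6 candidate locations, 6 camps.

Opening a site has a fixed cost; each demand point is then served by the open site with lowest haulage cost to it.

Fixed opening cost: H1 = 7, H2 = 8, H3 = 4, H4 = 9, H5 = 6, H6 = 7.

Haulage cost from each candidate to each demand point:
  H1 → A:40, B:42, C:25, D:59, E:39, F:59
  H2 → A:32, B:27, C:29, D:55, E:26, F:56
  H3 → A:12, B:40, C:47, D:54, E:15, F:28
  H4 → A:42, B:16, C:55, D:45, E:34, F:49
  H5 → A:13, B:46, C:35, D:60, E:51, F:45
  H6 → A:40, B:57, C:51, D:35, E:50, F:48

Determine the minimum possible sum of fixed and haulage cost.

158

Open {H1, H3, H4, H6}: assign each demand point to its cheapest open site.
  A→H3 12, B→H4 16, C→H1 25, D→H6 35, E→H3 15, F→H3 28
  haulage cost 131, fixed 27 → total 158.
Compare {H1, H3, H4}: haulage cost 141 + fixed 20 = 161.
Compare {H2, H3, H4, H6}: haulage cost 135 + fixed 28 = 163.
Compare {H1, H3, H4, H5, H6}: haulage cost 131 + fixed 33 = 164.
All other subsets cost ≥ 161. Minimum total cost: 158.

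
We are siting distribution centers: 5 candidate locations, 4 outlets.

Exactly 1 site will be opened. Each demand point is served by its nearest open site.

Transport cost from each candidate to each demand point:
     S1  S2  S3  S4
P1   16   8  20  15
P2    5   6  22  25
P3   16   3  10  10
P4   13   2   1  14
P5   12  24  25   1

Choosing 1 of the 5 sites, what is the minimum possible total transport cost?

30

Open {P4}.
  S1→P4 13, S2→P4 2, S3→P4 1, S4→P4 14  ⇒ total 30.
Compare {P3}: total 39.
Compare {P2}: total 58.
No size-1 selection does better; minimum is 30.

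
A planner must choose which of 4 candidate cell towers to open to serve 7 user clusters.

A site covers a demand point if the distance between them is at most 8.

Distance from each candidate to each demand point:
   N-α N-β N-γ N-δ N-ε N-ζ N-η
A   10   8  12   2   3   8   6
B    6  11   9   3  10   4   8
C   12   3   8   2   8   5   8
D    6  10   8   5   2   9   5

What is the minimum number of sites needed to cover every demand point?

Coverage sets (demand points within 8 of each site):
  A: {N-β, N-δ, N-ε, N-ζ, N-η}
  B: {N-α, N-δ, N-ζ, N-η}
  C: {N-β, N-γ, N-δ, N-ε, N-ζ, N-η}
  D: {N-α, N-γ, N-δ, N-ε, N-η}
No single site covers all 7 demand points.
But {A, D} covers everything, so the minimum is 2.

2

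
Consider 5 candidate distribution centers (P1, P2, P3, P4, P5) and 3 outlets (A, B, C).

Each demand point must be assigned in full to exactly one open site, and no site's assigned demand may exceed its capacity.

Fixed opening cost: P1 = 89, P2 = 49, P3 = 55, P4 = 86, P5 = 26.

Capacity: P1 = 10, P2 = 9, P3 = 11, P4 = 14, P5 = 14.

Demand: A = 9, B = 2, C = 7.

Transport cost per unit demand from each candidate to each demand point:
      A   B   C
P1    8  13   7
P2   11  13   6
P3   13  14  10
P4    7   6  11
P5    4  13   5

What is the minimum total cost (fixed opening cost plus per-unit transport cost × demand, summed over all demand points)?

Open {P2, P5}; cheapest assignment that respects the capacities:
  P2 (cap 9, load 9): B, C — cost 2×13 + 7×6 = 68
  P5 (cap 14, load 9): A — cost 9×4 = 36
  Shipping 104, fixed 75 → total 179.
  Any other capacity-feasible assignment to {P2, P5} ships for at least 104.
Compare {P3, P5}: its best feasible assignment gives total 213.
Compare {P4, P5}: its best feasible assignment gives total 222.
Every other set of open sites that can feasibly serve all demand totals ≥ 213 even under its best assignment. Minimum: 179.

179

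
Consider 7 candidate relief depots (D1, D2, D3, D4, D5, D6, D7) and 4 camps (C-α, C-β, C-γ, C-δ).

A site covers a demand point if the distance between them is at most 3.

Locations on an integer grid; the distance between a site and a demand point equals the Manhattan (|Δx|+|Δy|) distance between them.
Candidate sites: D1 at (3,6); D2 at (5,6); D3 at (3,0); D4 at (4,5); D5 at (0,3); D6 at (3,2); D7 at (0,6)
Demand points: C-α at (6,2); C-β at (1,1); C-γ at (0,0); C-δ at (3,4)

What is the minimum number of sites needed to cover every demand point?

Coverage sets (demand points within 3 of each site):
  D1: {C-δ}
  D2: {}
  D3: {C-β, C-γ}
  D4: {C-δ}
  D5: {C-β, C-γ}
  D6: {C-α, C-β, C-δ}
  D7: {}
No single site covers all 4 demand points.
But {D3, D6} covers everything, so the minimum is 2.

2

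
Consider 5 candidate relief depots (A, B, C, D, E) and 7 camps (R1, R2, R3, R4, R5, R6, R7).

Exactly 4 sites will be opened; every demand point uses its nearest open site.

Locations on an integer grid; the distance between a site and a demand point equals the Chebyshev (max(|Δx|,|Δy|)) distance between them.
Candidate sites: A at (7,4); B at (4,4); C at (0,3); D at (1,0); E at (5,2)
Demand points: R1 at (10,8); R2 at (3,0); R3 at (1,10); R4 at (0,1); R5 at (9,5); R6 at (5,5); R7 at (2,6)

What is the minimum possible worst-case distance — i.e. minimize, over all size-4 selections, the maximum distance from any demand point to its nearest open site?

6

Open {A, B, C, D}.
  Farthest demand point is R3 at distance 6 (to A); all others are ≤ 6.
With {A, B, C, E} the worst case is 6.
With {A, B, D, E} the worst case is 6.
No size-4 selection achieves below 6.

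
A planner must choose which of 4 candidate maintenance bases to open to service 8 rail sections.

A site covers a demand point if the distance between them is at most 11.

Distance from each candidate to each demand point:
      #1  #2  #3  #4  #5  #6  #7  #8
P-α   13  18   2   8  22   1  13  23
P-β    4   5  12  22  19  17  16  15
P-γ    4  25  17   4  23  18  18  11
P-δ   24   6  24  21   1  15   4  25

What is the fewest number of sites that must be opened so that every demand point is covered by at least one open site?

3

Coverage sets (demand points within 11 of each site):
  P-α: {#3, #4, #6}
  P-β: {#1, #2}
  P-γ: {#1, #4, #8}
  P-δ: {#2, #5, #7}
No 2 sites suffice: every size-2 union leaves at least one demand point uncovered.
But {P-α, P-γ, P-δ} covers everything, so the minimum is 3.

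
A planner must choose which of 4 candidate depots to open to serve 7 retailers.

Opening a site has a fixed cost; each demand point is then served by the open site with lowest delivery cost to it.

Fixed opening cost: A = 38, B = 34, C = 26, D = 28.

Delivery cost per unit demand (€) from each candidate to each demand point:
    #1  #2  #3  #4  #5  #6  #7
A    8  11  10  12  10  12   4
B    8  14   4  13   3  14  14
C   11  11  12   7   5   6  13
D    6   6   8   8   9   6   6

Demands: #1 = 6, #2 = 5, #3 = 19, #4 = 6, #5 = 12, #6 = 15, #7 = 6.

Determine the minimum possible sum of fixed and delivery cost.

Open {B, D}: assign each demand point to its cheapest open site.
  #1→D 6×6=36, #2→D 5×6=30, #3→B 19×4=76, #4→D 6×8=48, #5→B 12×3=36, #6→D 15×6=90, #7→D 6×6=36
  delivery cost 352, fixed 62 → total 414.
Compare {B, C, D}: delivery cost 346 + fixed 88 = 434.
Compare {A, B, D}: delivery cost 340 + fixed 100 = 440.
Compare {A, B, C, D}: delivery cost 334 + fixed 126 = 460.
All other subsets cost ≥ 434. Minimum total cost: 414.

414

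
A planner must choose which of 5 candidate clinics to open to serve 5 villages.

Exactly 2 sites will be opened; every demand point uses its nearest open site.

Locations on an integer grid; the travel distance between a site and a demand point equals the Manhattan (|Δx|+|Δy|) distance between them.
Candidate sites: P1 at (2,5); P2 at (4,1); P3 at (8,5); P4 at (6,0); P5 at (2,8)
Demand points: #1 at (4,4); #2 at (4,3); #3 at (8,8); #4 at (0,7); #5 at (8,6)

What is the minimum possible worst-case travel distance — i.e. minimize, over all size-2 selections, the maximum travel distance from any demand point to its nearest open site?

4

Open {P1, P3}.
  Farthest demand point is #2 at travel distance 4 (to P1); all others are ≤ 4.
With {P3, P5} the worst case is 6.
With {P1, P5} the worst case is 7.
No size-2 selection achieves below 4.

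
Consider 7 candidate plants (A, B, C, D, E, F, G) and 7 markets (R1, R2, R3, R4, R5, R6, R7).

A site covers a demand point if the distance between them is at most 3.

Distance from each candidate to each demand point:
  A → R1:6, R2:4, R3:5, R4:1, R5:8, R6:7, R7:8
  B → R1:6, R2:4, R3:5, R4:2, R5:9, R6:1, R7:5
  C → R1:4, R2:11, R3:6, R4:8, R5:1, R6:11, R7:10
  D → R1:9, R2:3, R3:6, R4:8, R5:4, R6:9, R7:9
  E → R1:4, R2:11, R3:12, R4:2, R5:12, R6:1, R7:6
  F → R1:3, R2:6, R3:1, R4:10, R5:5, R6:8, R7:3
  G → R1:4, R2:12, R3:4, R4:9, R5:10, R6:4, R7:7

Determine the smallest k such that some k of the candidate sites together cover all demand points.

4

Coverage sets (demand points within 3 of each site):
  A: {R4}
  B: {R4, R6}
  C: {R5}
  D: {R2}
  E: {R4, R6}
  F: {R1, R3, R7}
  G: {}
No 3 sites suffice: every size-3 union leaves at least one demand point uncovered.
But {B, C, D, F} covers everything, so the minimum is 4.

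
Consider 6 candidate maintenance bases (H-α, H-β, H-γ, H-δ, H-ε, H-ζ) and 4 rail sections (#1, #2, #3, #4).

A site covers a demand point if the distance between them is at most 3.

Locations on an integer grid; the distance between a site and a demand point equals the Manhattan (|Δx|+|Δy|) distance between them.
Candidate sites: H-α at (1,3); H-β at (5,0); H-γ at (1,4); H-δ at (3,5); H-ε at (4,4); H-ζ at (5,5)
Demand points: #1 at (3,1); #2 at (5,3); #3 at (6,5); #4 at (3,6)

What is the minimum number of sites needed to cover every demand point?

Coverage sets (demand points within 3 of each site):
  H-α: {}
  H-β: {#1, #2}
  H-γ: {}
  H-δ: {#3, #4}
  H-ε: {#2, #3, #4}
  H-ζ: {#2, #3, #4}
No single site covers all 4 demand points.
But {H-β, H-δ} covers everything, so the minimum is 2.

2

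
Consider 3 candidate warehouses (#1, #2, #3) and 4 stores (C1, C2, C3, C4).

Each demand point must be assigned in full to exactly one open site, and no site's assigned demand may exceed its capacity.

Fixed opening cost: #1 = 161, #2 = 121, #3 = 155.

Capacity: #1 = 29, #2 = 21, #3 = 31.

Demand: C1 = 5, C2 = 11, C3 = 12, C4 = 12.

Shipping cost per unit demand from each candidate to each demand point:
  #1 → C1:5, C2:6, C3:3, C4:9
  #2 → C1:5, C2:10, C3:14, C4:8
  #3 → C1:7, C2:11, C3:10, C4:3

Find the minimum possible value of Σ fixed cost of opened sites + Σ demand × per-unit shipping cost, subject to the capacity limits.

Open {#1, #3}; cheapest assignment that respects the capacities:
  #1 (cap 29, load 28): C1, C2, C3 — cost 5×5 + 11×6 + 12×3 = 127
  #3 (cap 31, load 12): C4 — cost 12×3 = 36
  Shipping 163, fixed 316 → total 479.
  Any other capacity-feasible assignment to {#1, #3} ships for at least 163.
Compare {#1, #2}: its best feasible assignment gives total 505.
Compare {#2, #3}: its best feasible assignment gives total 567.
Every other set of open sites that can feasibly serve all demand totals ≥ 505 even under its best assignment. Minimum: 479.

479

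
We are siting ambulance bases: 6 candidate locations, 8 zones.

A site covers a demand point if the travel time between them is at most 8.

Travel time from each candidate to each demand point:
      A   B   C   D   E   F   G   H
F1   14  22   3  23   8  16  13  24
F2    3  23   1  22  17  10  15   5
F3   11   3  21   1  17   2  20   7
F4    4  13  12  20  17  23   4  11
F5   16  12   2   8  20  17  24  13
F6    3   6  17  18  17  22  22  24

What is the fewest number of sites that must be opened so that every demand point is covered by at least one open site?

Coverage sets (demand points within 8 of each site):
  F1: {C, E}
  F2: {A, C, H}
  F3: {B, D, F, H}
  F4: {A, G}
  F5: {C, D}
  F6: {A, B}
No 2 sites suffice: every size-2 union leaves at least one demand point uncovered.
But {F1, F3, F4} covers everything, so the minimum is 3.

3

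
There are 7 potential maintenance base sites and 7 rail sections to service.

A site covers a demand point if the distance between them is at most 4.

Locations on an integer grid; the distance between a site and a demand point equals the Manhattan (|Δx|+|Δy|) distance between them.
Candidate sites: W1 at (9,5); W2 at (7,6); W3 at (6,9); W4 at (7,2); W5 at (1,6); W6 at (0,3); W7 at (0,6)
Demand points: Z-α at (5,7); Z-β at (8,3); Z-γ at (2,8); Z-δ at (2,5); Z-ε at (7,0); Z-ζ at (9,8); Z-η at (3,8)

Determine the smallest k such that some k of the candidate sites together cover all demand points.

Coverage sets (demand points within 4 of each site):
  W1: {Z-β, Z-ζ}
  W2: {Z-α, Z-β, Z-ζ}
  W3: {Z-α, Z-ζ, Z-η}
  W4: {Z-β, Z-ε}
  W5: {Z-γ, Z-δ, Z-η}
  W6: {Z-δ}
  W7: {Z-γ, Z-δ}
No 2 sites suffice: every size-2 union leaves at least one demand point uncovered.
But {W2, W4, W5} covers everything, so the minimum is 3.

3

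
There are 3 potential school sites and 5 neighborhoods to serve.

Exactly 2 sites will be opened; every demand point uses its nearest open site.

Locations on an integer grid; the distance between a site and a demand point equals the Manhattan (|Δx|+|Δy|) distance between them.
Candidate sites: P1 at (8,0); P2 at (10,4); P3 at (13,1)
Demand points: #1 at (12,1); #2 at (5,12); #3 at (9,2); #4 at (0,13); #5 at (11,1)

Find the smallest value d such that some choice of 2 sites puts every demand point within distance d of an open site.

19

Open {P1, P2}.
  Farthest demand point is #4 at distance 19 (to P2); all others are ≤ 19.
With {P2, P3} the worst case is 19.
With {P1, P3} the worst case is 21.
No size-2 selection achieves below 19.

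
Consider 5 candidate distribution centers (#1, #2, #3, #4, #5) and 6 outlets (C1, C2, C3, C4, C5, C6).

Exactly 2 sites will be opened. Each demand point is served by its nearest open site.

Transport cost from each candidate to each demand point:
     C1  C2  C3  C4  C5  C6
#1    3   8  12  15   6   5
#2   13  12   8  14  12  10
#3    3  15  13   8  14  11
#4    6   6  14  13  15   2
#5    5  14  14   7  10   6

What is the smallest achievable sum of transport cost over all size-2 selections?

Open {#1, #5}.
  C1→#1 3, C2→#1 8, C3→#1 12, C4→#5 7, C5→#1 6, C6→#1 5  ⇒ total 41.
Compare {#1, #3}: total 42.
Compare {#1, #4}: total 42.
No size-2 selection does better; minimum is 41.

41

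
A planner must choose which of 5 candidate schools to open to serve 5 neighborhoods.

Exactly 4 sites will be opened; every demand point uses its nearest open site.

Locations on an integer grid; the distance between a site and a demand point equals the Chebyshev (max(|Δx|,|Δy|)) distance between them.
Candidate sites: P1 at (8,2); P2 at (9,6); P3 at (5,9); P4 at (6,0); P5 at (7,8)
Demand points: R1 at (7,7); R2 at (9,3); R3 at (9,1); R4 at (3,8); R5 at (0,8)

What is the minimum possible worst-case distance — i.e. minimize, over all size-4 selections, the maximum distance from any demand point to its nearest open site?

5

Open {P1, P2, P3, P4}.
  Farthest demand point is R5 at distance 5 (to P3); all others are ≤ 5.
With {P1, P2, P3, P5} the worst case is 5.
With {P1, P3, P4, P5} the worst case is 5.
No size-4 selection achieves below 5.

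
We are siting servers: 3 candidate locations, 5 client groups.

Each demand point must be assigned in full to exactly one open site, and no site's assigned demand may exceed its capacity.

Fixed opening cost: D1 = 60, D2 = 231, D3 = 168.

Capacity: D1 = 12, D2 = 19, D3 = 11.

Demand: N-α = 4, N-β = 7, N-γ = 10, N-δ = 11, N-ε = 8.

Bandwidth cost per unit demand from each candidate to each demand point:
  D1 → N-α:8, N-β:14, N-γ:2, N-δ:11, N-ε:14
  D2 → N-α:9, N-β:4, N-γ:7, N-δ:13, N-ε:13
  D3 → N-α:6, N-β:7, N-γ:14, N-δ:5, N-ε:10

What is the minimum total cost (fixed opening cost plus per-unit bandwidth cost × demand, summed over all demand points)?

Open {D1, D2, D3}; cheapest assignment that respects the capacities:
  D1 (cap 12, load 10): N-γ — cost 10×2 = 20
  D2 (cap 19, load 19): N-α, N-β, N-ε — cost 4×9 + 7×4 + 8×13 = 168
  D3 (cap 11, load 11): N-δ — cost 11×5 = 55
  Shipping 243, fixed 459 → total 702.
  Any other capacity-feasible assignment to {D1, D2, D3} ships for at least 243.
Total demand is 40 and no other set of sites has combined capacity ≥ 40, so {D1, D2, D3} is the only feasible choice of open sites. Minimum: 702.

702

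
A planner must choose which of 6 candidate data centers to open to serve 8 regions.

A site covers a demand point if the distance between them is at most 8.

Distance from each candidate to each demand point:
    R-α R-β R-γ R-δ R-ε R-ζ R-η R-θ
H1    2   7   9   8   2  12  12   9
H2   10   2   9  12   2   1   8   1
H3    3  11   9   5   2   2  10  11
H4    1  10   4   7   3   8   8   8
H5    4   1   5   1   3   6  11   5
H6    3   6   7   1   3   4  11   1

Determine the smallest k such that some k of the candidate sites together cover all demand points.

2

Coverage sets (demand points within 8 of each site):
  H1: {R-α, R-β, R-δ, R-ε}
  H2: {R-β, R-ε, R-ζ, R-η, R-θ}
  H3: {R-α, R-δ, R-ε, R-ζ}
  H4: {R-α, R-γ, R-δ, R-ε, R-ζ, R-η, R-θ}
  H5: {R-α, R-β, R-γ, R-δ, R-ε, R-ζ, R-θ}
  H6: {R-α, R-β, R-γ, R-δ, R-ε, R-ζ, R-θ}
No single site covers all 8 demand points.
But {H1, H4} covers everything, so the minimum is 2.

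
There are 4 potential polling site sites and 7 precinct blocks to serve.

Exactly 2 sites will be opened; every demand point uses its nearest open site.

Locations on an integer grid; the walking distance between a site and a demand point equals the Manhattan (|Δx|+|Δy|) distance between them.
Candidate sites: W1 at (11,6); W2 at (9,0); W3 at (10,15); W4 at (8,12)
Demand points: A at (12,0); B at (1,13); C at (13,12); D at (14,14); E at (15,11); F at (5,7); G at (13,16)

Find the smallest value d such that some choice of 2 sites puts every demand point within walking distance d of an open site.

9

Open {W1, W4}.
  Farthest demand point is G at walking distance 9 (to W4); all others are ≤ 9.
With {W2, W4} the worst case is 9.
With {W1, W3} the worst case is 11.
No size-2 selection achieves below 9.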